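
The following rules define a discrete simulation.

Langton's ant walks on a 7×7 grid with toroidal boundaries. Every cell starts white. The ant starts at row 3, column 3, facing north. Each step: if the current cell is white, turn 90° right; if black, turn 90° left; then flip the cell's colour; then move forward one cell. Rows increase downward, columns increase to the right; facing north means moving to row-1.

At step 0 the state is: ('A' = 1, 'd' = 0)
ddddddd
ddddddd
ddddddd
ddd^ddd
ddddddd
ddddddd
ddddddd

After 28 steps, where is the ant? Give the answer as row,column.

5,1

k=0  ddddddd
ddddddd
ddddddd
ddd^ddd
ddddddd
ddddddd
ddddddd
k=1  ddddddd
ddddddd
ddddddd
dddA>dd
ddddddd
ddddddd
ddddddd
k=2  ddddddd
ddddddd
ddddddd
dddAAdd
ddddvdd
ddddddd
ddddddd
k=3  ddddddd
ddddddd
ddddddd
dddAAdd
ddd<Add
ddddddd
ddddddd
k=4  ddddddd
ddddddd
ddddddd
ddd^Add
dddAAdd
ddddddd
ddddddd
k=5  ddddddd
ddddddd
ddddddd
dd<dAdd
dddAAdd
ddddddd
ddddddd
k=6  ddddddd
ddddddd
dd^dddd
ddAdAdd
dddAAdd
ddddddd
ddddddd
k=7  ddddddd
ddddddd
ddA>ddd
ddAdAdd
dddAAdd
ddddddd
ddddddd
k=8  ddddddd
ddddddd
ddAAddd
ddAvAdd
dddAAdd
ddddddd
ddddddd
k=9  ddddddd
ddddddd
ddAAddd
dd<AAdd
dddAAdd
ddddddd
ddddddd
k=10  ddddddd
ddddddd
ddAAddd
dddAAdd
ddvAAdd
ddddddd
ddddddd
k=11  ddddddd
ddddddd
ddAAddd
dddAAdd
d<AAAdd
ddddddd
ddddddd
k=12  ddddddd
ddddddd
ddAAddd
d^dAAdd
dAAAAdd
ddddddd
ddddddd
k=13  ddddddd
ddddddd
ddAAddd
dA>AAdd
dAAAAdd
ddddddd
ddddddd
k=14  ddddddd
ddddddd
ddAAddd
dAAAAdd
dAvAAdd
ddddddd
ddddddd
k=15  ddddddd
ddddddd
ddAAddd
dAAAAdd
dAd>Add
ddddddd
ddddddd
k=16  ddddddd
ddddddd
ddAAddd
dAA^Add
dAddAdd
ddddddd
ddddddd
k=17  ddddddd
ddddddd
ddAAddd
dA<dAdd
dAddAdd
ddddddd
ddddddd
k=18  ddddddd
ddddddd
ddAAddd
dAddAdd
dAvdAdd
ddddddd
ddddddd
k=19  ddddddd
ddddddd
ddAAddd
dAddAdd
d<AdAdd
ddddddd
ddddddd
k=20  ddddddd
ddddddd
ddAAddd
dAddAdd
ddAdAdd
dvddddd
ddddddd
k=21  ddddddd
ddddddd
ddAAddd
dAddAdd
ddAdAdd
<Addddd
ddddddd
k=22  ddddddd
ddddddd
ddAAddd
dAddAdd
^dAdAdd
AAddddd
ddddddd
k=23  ddddddd
ddddddd
ddAAddd
dAddAdd
A>AdAdd
AAddddd
ddddddd
k=24  ddddddd
ddddddd
ddAAddd
dAddAdd
AAAdAdd
Avddddd
ddddddd
k=25  ddddddd
ddddddd
ddAAddd
dAddAdd
AAAdAdd
Ad>dddd
ddddddd
k=26  ddddddd
ddddddd
ddAAddd
dAddAdd
AAAdAdd
AdAdddd
ddvdddd
k=27  ddddddd
ddddddd
ddAAddd
dAddAdd
AAAdAdd
AdAdddd
d<Adddd
k=28  ddddddd
ddddddd
ddAAddd
dAddAdd
AAAdAdd
A^Adddd
dAAdddd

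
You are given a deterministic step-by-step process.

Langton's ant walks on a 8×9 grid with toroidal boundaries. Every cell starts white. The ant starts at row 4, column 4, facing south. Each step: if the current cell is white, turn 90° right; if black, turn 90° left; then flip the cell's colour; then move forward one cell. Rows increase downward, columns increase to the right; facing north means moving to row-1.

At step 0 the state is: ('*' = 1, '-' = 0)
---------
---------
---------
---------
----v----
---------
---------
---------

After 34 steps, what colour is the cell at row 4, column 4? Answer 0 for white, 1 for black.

0

[0] ---------
---------
---------
---------
----v----
---------
---------
---------
[1] ---------
---------
---------
---------
---<*----
---------
---------
---------
[2] ---------
---------
---------
---^-----
---**----
---------
---------
---------
[3] ---------
---------
---------
---*>----
---**----
---------
---------
---------
[4] ---------
---------
---------
---**----
---*v----
---------
---------
---------
[5] ---------
---------
---------
---**----
---*->---
---------
---------
---------
[6] ---------
---------
---------
---**----
---*-*---
-----v---
---------
---------
[7] ---------
---------
---------
---**----
---*-*---
----<*---
---------
---------
[8] ---------
---------
---------
---**----
---*^*---
----**---
---------
---------
[9] ---------
---------
---------
---**----
---**>---
----**---
---------
---------
[10] ---------
---------
---------
---**^---
---**----
----**---
---------
---------
[11] ---------
---------
---------
---***>--
---**----
----**---
---------
---------
[12] ---------
---------
---------
---****--
---**-v--
----**---
---------
---------
[13] ---------
---------
---------
---****--
---**<*--
----**---
---------
---------
[14] ---------
---------
---------
---**^*--
---****--
----**---
---------
---------
[15] ---------
---------
---------
---*<-*--
---****--
----**---
---------
---------
[16] ---------
---------
---------
---*--*--
---*v**--
----**---
---------
---------
[17] ---------
---------
---------
---*--*--
---*->*--
----**---
---------
---------
[18] ---------
---------
---------
---*-^*--
---*--*--
----**---
---------
---------
[19] ---------
---------
---------
---*-*>--
---*--*--
----**---
---------
---------
[20] ---------
---------
------^--
---*-*---
---*--*--
----**---
---------
---------
[21] ---------
---------
------*>-
---*-*---
---*--*--
----**---
---------
---------
[22] ---------
---------
------**-
---*-*-v-
---*--*--
----**---
---------
---------
[23] ---------
---------
------**-
---*-*<*-
---*--*--
----**---
---------
---------
[24] ---------
---------
------^*-
---*-***-
---*--*--
----**---
---------
---------
[25] ---------
---------
-----<-*-
---*-***-
---*--*--
----**---
---------
---------
[26] ---------
-----^---
-----*-*-
---*-***-
---*--*--
----**---
---------
---------
[27] ---------
-----*>--
-----*-*-
---*-***-
---*--*--
----**---
---------
---------
[28] ---------
-----**--
-----*v*-
---*-***-
---*--*--
----**---
---------
---------
[29] ---------
-----**--
-----<**-
---*-***-
---*--*--
----**---
---------
---------
[30] ---------
-----**--
------**-
---*-v**-
---*--*--
----**---
---------
---------
[31] ---------
-----**--
------**-
---*-->*-
---*--*--
----**---
---------
---------
[32] ---------
-----**--
------^*-
---*---*-
---*--*--
----**---
---------
---------
[33] ---------
-----**--
-----<-*-
---*---*-
---*--*--
----**---
---------
---------
[34] ---------
-----^*--
-----*-*-
---*---*-
---*--*--
----**---
---------
---------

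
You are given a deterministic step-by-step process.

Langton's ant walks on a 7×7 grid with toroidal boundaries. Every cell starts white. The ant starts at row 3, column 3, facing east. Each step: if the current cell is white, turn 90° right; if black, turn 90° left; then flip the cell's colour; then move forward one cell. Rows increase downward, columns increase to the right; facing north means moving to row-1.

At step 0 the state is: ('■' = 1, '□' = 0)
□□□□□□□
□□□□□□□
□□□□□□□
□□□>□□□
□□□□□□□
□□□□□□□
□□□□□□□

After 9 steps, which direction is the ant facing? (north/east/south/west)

[0] □□□□□□□
□□□□□□□
□□□□□□□
□□□>□□□
□□□□□□□
□□□□□□□
□□□□□□□
[1] □□□□□□□
□□□□□□□
□□□□□□□
□□□■□□□
□□□v□□□
□□□□□□□
□□□□□□□
[2] □□□□□□□
□□□□□□□
□□□□□□□
□□□■□□□
□□<■□□□
□□□□□□□
□□□□□□□
[3] □□□□□□□
□□□□□□□
□□□□□□□
□□^■□□□
□□■■□□□
□□□□□□□
□□□□□□□
[4] □□□□□□□
□□□□□□□
□□□□□□□
□□■>□□□
□□■■□□□
□□□□□□□
□□□□□□□
[5] □□□□□□□
□□□□□□□
□□□^□□□
□□■□□□□
□□■■□□□
□□□□□□□
□□□□□□□
[6] □□□□□□□
□□□□□□□
□□□■>□□
□□■□□□□
□□■■□□□
□□□□□□□
□□□□□□□
[7] □□□□□□□
□□□□□□□
□□□■■□□
□□■□v□□
□□■■□□□
□□□□□□□
□□□□□□□
[8] □□□□□□□
□□□□□□□
□□□■■□□
□□■<■□□
□□■■□□□
□□□□□□□
□□□□□□□
[9] □□□□□□□
□□□□□□□
□□□^■□□
□□■■■□□
□□■■□□□
□□□□□□□
□□□□□□□

north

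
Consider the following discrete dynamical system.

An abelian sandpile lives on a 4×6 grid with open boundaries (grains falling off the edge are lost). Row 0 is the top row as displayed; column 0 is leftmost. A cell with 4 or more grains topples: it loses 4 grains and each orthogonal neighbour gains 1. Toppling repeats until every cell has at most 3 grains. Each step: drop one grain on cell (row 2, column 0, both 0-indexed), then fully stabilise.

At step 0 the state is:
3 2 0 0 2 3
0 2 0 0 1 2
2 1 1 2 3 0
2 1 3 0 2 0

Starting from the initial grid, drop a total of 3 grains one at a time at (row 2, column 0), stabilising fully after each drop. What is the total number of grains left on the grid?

k=0  3 2 0 0 2 3
0 2 0 0 1 2
2 1 1 2 3 0
2 1 3 0 2 0
k=1  3 2 0 0 2 3
0 2 0 0 1 2
3 1 1 2 3 0
2 1 3 0 2 0
k=2  3 2 0 0 2 3
1 2 0 0 1 2
0 2 1 2 3 0
3 1 3 0 2 0
k=3  3 2 0 0 2 3
1 2 0 0 1 2
1 2 1 2 3 0
3 1 3 0 2 0

34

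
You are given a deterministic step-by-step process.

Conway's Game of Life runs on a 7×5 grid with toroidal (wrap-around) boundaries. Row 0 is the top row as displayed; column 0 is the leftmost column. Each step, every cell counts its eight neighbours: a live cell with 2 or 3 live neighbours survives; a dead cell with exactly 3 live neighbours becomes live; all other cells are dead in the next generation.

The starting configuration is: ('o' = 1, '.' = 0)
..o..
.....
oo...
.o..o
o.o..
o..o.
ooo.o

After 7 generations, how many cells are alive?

[0] ..o..
.....
oo...
.o..o
o.o..
o..o.
ooo.o
[1] o.oo.
.o...
oo...
..o.o
o.oo.
...o.
o.o.o
[2] o.oo.
....o
ooo..
..o.o
.oo..
o....
o.o..
[3] o.oo.
....o
ooo.o
.....
oooo.
o.o..
o.oo.
[4] o.o..
.....
oo.oo
.....
o.ooo
o....
o....
[5] .o...
..oo.
o...o
.....
oo.oo
o..o.
o...o
[6] ooooo
ooooo
...oo
.o.o.
oooo.
..oo.
oo..o
[7] .....
.....
.....
.o...
o....
.....
.....

2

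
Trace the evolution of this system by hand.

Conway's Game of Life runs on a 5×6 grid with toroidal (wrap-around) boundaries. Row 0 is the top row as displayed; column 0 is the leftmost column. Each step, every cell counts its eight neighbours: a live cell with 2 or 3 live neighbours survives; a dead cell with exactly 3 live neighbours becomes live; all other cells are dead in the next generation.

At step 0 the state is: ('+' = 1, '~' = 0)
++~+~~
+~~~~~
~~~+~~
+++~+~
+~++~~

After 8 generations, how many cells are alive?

k=0  ++~+~~
+~~~~~
~~~+~~
+++~+~
+~++~~
k=1  +~~+~+
+++~~~
+~++~+
+~~~++
~~~~+~
k=2  +~++++
~~~~~~
~~++~~
++~~~~
~~~+~~
k=3  ~~++++
~+~~~+
~++~~~
~+~+~~
~~~+~~
k=4  +~++~+
~+~~~+
~+~~~~
~+~+~~
~~~~~~
k=5  +++~++
~+~~++
~+~~~~
~~+~~~
++~++~
k=6  ~~~~~~
~~~++~
+++~~~
+~++~~
~~~~+~
k=7  ~~~++~
~+++~~
+~~~++
+~++~+
~~~+~~
k=8  ~~~~+~
+++~~~
~~~~~~
++++~~
~~~~~+

9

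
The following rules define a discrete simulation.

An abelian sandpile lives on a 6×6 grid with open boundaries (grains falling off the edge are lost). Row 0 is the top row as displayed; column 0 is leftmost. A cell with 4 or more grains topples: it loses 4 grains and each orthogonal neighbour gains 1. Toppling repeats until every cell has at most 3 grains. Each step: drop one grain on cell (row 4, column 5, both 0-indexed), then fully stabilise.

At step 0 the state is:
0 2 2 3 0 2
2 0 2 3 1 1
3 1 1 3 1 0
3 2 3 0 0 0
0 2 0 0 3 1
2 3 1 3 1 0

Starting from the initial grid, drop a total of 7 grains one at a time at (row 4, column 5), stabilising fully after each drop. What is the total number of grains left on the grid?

56

[0] 0 2 2 3 0 2
2 0 2 3 1 1
3 1 1 3 1 0
3 2 3 0 0 0
0 2 0 0 3 1
2 3 1 3 1 0
[1] 0 2 2 3 0 2
2 0 2 3 1 1
3 1 1 3 1 0
3 2 3 0 0 0
0 2 0 0 3 2
2 3 1 3 1 0
[2] 0 2 2 3 0 2
2 0 2 3 1 1
3 1 1 3 1 0
3 2 3 0 0 0
0 2 0 0 3 3
2 3 1 3 1 0
[3] 0 2 2 3 0 2
2 0 2 3 1 1
3 1 1 3 1 0
3 2 3 0 1 1
0 2 0 1 0 1
2 3 1 3 2 1
[4] 0 2 2 3 0 2
2 0 2 3 1 1
3 1 1 3 1 0
3 2 3 0 1 1
0 2 0 1 0 2
2 3 1 3 2 1
[5] 0 2 2 3 0 2
2 0 2 3 1 1
3 1 1 3 1 0
3 2 3 0 1 1
0 2 0 1 0 3
2 3 1 3 2 1
[6] 0 2 2 3 0 2
2 0 2 3 1 1
3 1 1 3 1 0
3 2 3 0 1 2
0 2 0 1 1 0
2 3 1 3 2 2
[7] 0 2 2 3 0 2
2 0 2 3 1 1
3 1 1 3 1 0
3 2 3 0 1 2
0 2 0 1 1 1
2 3 1 3 2 2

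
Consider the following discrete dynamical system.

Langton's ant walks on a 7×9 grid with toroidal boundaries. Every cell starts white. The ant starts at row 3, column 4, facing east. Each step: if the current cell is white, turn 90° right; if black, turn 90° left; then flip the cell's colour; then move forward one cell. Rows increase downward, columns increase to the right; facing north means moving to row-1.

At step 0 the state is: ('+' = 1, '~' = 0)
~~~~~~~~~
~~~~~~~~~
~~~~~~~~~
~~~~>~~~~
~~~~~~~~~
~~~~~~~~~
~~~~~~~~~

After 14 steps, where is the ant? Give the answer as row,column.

t=0: ~~~~~~~~~
~~~~~~~~~
~~~~~~~~~
~~~~>~~~~
~~~~~~~~~
~~~~~~~~~
~~~~~~~~~
t=1: ~~~~~~~~~
~~~~~~~~~
~~~~~~~~~
~~~~+~~~~
~~~~v~~~~
~~~~~~~~~
~~~~~~~~~
t=2: ~~~~~~~~~
~~~~~~~~~
~~~~~~~~~
~~~~+~~~~
~~~<+~~~~
~~~~~~~~~
~~~~~~~~~
t=3: ~~~~~~~~~
~~~~~~~~~
~~~~~~~~~
~~~^+~~~~
~~~++~~~~
~~~~~~~~~
~~~~~~~~~
t=4: ~~~~~~~~~
~~~~~~~~~
~~~~~~~~~
~~~+>~~~~
~~~++~~~~
~~~~~~~~~
~~~~~~~~~
t=5: ~~~~~~~~~
~~~~~~~~~
~~~~^~~~~
~~~+~~~~~
~~~++~~~~
~~~~~~~~~
~~~~~~~~~
t=6: ~~~~~~~~~
~~~~~~~~~
~~~~+>~~~
~~~+~~~~~
~~~++~~~~
~~~~~~~~~
~~~~~~~~~
t=7: ~~~~~~~~~
~~~~~~~~~
~~~~++~~~
~~~+~v~~~
~~~++~~~~
~~~~~~~~~
~~~~~~~~~
t=8: ~~~~~~~~~
~~~~~~~~~
~~~~++~~~
~~~+<+~~~
~~~++~~~~
~~~~~~~~~
~~~~~~~~~
t=9: ~~~~~~~~~
~~~~~~~~~
~~~~^+~~~
~~~+++~~~
~~~++~~~~
~~~~~~~~~
~~~~~~~~~
t=10: ~~~~~~~~~
~~~~~~~~~
~~~<~+~~~
~~~+++~~~
~~~++~~~~
~~~~~~~~~
~~~~~~~~~
t=11: ~~~~~~~~~
~~~^~~~~~
~~~+~+~~~
~~~+++~~~
~~~++~~~~
~~~~~~~~~
~~~~~~~~~
t=12: ~~~~~~~~~
~~~+>~~~~
~~~+~+~~~
~~~+++~~~
~~~++~~~~
~~~~~~~~~
~~~~~~~~~
t=13: ~~~~~~~~~
~~~++~~~~
~~~+v+~~~
~~~+++~~~
~~~++~~~~
~~~~~~~~~
~~~~~~~~~
t=14: ~~~~~~~~~
~~~++~~~~
~~~<++~~~
~~~+++~~~
~~~++~~~~
~~~~~~~~~
~~~~~~~~~

2,3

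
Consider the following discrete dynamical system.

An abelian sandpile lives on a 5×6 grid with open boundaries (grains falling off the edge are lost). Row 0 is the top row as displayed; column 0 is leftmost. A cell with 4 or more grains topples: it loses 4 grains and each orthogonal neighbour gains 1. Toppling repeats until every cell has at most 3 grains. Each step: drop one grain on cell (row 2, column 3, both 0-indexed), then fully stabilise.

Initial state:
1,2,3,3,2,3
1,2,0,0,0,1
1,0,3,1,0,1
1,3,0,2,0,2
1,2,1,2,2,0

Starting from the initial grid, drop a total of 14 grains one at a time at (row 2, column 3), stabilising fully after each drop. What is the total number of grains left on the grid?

52

k=0  1,2,3,3,2,3
1,2,0,0,0,1
1,0,3,1,0,1
1,3,0,2,0,2
1,2,1,2,2,0
k=1  1,2,3,3,2,3
1,2,0,0,0,1
1,0,3,2,0,1
1,3,0,2,0,2
1,2,1,2,2,0
k=2  1,2,3,3,2,3
1,2,0,0,0,1
1,0,3,3,0,1
1,3,0,2,0,2
1,2,1,2,2,0
k=3  1,2,3,3,2,3
1,2,1,1,0,1
1,1,0,1,1,1
1,3,1,3,0,2
1,2,1,2,2,0
k=4  1,2,3,3,2,3
1,2,1,1,0,1
1,1,0,2,1,1
1,3,1,3,0,2
1,2,1,2,2,0
k=5  1,2,3,3,2,3
1,2,1,1,0,1
1,1,0,3,1,1
1,3,1,3,0,2
1,2,1,2,2,0
k=6  1,2,3,3,2,3
1,2,1,2,0,1
1,1,1,1,2,1
1,3,2,0,1,2
1,2,1,3,2,0
k=7  1,2,3,3,2,3
1,2,1,2,0,1
1,1,1,2,2,1
1,3,2,0,1,2
1,2,1,3,2,0
k=8  1,2,3,3,2,3
1,2,1,2,0,1
1,1,1,3,2,1
1,3,2,0,1,2
1,2,1,3,2,0
k=9  1,2,3,3,2,3
1,2,1,3,0,1
1,1,2,0,3,1
1,3,2,1,1,2
1,2,1,3,2,0
k=10  1,2,3,3,2,3
1,2,1,3,0,1
1,1,2,1,3,1
1,3,2,1,1,2
1,2,1,3,2,0
k=11  1,2,3,3,2,3
1,2,1,3,0,1
1,1,2,2,3,1
1,3,2,1,1,2
1,2,1,3,2,0
k=12  1,2,3,3,2,3
1,2,1,3,0,1
1,1,2,3,3,1
1,3,2,1,1,2
1,2,1,3,2,0
k=13  1,3,0,1,3,3
1,2,3,1,2,1
1,1,3,2,0,2
1,3,2,2,2,2
1,2,1,3,2,0
k=14  1,3,0,1,3,3
1,2,3,1,2,1
1,1,3,3,0,2
1,3,2,2,2,2
1,2,1,3,2,0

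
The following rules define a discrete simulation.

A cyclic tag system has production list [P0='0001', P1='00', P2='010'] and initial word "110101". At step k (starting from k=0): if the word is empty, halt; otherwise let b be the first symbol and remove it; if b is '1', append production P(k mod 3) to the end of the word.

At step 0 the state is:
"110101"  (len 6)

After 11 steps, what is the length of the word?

12

[0] "110101"  (len 6)
[1] "101010001"  (len 9)
[2] "0101000100"  (len 10)
[3] "101000100"  (len 9)
[4] "010001000001"  (len 12)
[5] "10001000001"  (len 11)
[6] "0001000001010"  (len 13)
[7] "001000001010"  (len 12)
[8] "01000001010"  (len 11)
[9] "1000001010"  (len 10)
[10] "0000010100001"  (len 13)
[11] "000010100001"  (len 12)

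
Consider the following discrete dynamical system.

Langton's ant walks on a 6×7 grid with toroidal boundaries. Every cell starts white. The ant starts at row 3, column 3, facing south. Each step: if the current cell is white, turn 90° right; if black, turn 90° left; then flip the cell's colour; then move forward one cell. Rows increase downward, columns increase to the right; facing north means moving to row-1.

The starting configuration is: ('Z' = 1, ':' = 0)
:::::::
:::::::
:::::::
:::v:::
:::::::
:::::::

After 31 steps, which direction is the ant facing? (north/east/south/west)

east

[0] :::::::
:::::::
:::::::
:::v:::
:::::::
:::::::
[1] :::::::
:::::::
:::::::
::<Z:::
:::::::
:::::::
[2] :::::::
:::::::
::^::::
::ZZ:::
:::::::
:::::::
[3] :::::::
:::::::
::Z>:::
::ZZ:::
:::::::
:::::::
[4] :::::::
:::::::
::ZZ:::
::Zv:::
:::::::
:::::::
[5] :::::::
:::::::
::ZZ:::
::Z:>::
:::::::
:::::::
[6] :::::::
:::::::
::ZZ:::
::Z:Z::
::::v::
:::::::
[7] :::::::
:::::::
::ZZ:::
::Z:Z::
:::<Z::
:::::::
[8] :::::::
:::::::
::ZZ:::
::Z^Z::
:::ZZ::
:::::::
[9] :::::::
:::::::
::ZZ:::
::ZZ>::
:::ZZ::
:::::::
[10] :::::::
:::::::
::ZZ^::
::ZZ:::
:::ZZ::
:::::::
[11] :::::::
:::::::
::ZZZ>:
::ZZ:::
:::ZZ::
:::::::
[12] :::::::
:::::::
::ZZZZ:
::ZZ:v:
:::ZZ::
:::::::
[13] :::::::
:::::::
::ZZZZ:
::ZZ<Z:
:::ZZ::
:::::::
[14] :::::::
:::::::
::ZZ^Z:
::ZZZZ:
:::ZZ::
:::::::
[15] :::::::
:::::::
::Z<:Z:
::ZZZZ:
:::ZZ::
:::::::
[16] :::::::
:::::::
::Z::Z:
::ZvZZ:
:::ZZ::
:::::::
[17] :::::::
:::::::
::Z::Z:
::Z:>Z:
:::ZZ::
:::::::
[18] :::::::
:::::::
::Z:^Z:
::Z::Z:
:::ZZ::
:::::::
[19] :::::::
:::::::
::Z:Z>:
::Z::Z:
:::ZZ::
:::::::
[20] :::::::
:::::^:
::Z:Z::
::Z::Z:
:::ZZ::
:::::::
[21] :::::::
:::::Z>
::Z:Z::
::Z::Z:
:::ZZ::
:::::::
[22] :::::::
:::::ZZ
::Z:Z:v
::Z::Z:
:::ZZ::
:::::::
[23] :::::::
:::::ZZ
::Z:Z<Z
::Z::Z:
:::ZZ::
:::::::
[24] :::::::
:::::^Z
::Z:ZZZ
::Z::Z:
:::ZZ::
:::::::
[25] :::::::
::::<:Z
::Z:ZZZ
::Z::Z:
:::ZZ::
:::::::
[26] ::::^::
::::Z:Z
::Z:ZZZ
::Z::Z:
:::ZZ::
:::::::
[27] ::::Z>:
::::Z:Z
::Z:ZZZ
::Z::Z:
:::ZZ::
:::::::
[28] ::::ZZ:
::::ZvZ
::Z:ZZZ
::Z::Z:
:::ZZ::
:::::::
[29] ::::ZZ:
::::<ZZ
::Z:ZZZ
::Z::Z:
:::ZZ::
:::::::
[30] ::::ZZ:
:::::ZZ
::Z:vZZ
::Z::Z:
:::ZZ::
:::::::
[31] ::::ZZ:
:::::ZZ
::Z::>Z
::Z::Z:
:::ZZ::
:::::::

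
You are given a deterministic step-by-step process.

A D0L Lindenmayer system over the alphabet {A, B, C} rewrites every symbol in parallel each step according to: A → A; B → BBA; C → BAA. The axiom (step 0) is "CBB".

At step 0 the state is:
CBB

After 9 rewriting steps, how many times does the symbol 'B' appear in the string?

[0] CBB
[1] BAABBABBA
[2] BBAAABBABBAABBABBAA
[3] BBABBAAAABBABBAABBABBAAABBABBAABBABBAAA
[4] BBABBAABBABBAAAAABBABBAABBABBAAABBABBAABBABBAAAABBABBAABBABBAAABBABBAABBABBAAAA
[5] BBABBAABBABBAAABBABBAABBABBAAAAAABBABBAABBABBAAABBABBAABBA…AABBABBAAABBABBAABBABBAAAABBABBAABBABBAAABBABBAABBABBAAAAA  (len 159)
[6] BBABBAABBABBAAABBABBAABBABBAAAABBABBAABBABBAAABBABBAABBABB…ABBABBAAABBABBAABBABBAAAABBABBAABBABBAAABBABBAABBABBAAAAAA  (len 319)
[7] BBABBAABBABBAAABBABBAABBABBAAAABBABBAABBABBAAABBABBAABBABB…BBABBAAABBABBAABBABBAAAABBABBAABBABBAAABBABBAABBABBAAAAAAA  (len 639)
[8] BBABBAABBABBAAABBABBAABBABBAAAABBABBAABBABBAAABBABBAABBABB…BABBAAABBABBAABBABBAAAABBABBAABBABBAAABBABBAABBABBAAAAAAAA  (len 1279)
[9] BBABBAABBABBAAABBABBAABBABBAAAABBABBAABBABBAAABBABBAABBABB…ABBAAABBABBAABBABBAAAABBABBAABBABBAAABBABBAABBABBAAAAAAAAA  (len 2559)

1280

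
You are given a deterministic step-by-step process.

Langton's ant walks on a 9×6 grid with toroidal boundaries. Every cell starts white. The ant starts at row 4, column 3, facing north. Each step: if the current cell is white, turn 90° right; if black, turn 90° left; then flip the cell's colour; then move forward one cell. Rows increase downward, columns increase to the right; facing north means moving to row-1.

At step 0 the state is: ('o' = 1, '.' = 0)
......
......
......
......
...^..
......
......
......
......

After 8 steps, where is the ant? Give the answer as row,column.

step 0: ......
......
......
......
...^..
......
......
......
......
step 1: ......
......
......
......
...o>.
......
......
......
......
step 2: ......
......
......
......
...oo.
....v.
......
......
......
step 3: ......
......
......
......
...oo.
...<o.
......
......
......
step 4: ......
......
......
......
...^o.
...oo.
......
......
......
step 5: ......
......
......
......
..<.o.
...oo.
......
......
......
step 6: ......
......
......
..^...
..o.o.
...oo.
......
......
......
step 7: ......
......
......
..o>..
..o.o.
...oo.
......
......
......
step 8: ......
......
......
..oo..
..ovo.
...oo.
......
......
......

4,3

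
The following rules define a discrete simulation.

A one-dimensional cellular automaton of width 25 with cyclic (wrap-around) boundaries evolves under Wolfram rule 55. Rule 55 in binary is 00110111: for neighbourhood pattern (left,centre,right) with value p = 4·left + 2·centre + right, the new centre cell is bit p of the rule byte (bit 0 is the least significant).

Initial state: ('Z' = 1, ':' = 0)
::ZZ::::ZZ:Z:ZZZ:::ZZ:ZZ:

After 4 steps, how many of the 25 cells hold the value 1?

gen 0: ::ZZ::::ZZ:Z:ZZZ:::ZZ:ZZ:
gen 1: ZZ::ZZZZ::ZZZ:::ZZZ::Z::Z
gen 2: ::ZZ::::ZZ:::ZZZ:::ZZZZZ:
gen 3: ZZ::ZZZZ::ZZZ:::ZZZ:::::Z
gen 4: ::ZZ::::ZZ:::ZZZ:::ZZZZZ:

12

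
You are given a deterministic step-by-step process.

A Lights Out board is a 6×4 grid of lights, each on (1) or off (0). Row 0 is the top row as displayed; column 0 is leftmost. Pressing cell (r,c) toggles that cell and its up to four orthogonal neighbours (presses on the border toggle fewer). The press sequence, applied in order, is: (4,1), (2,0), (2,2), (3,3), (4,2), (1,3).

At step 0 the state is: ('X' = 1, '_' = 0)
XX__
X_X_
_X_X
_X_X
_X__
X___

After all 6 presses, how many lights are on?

gen 0: XX__
X_X_
_X_X
_X_X
_X__
X___
gen 1: XX__
X_X_
_X_X
___X
X_X_
XX__
gen 2: XX__
__X_
X__X
X__X
X_X_
XX__
gen 3: XX__
____
XXX_
X_XX
X_X_
XX__
gen 4: XX__
____
XXXX
X___
X_XX
XX__
gen 5: XX__
____
XXXX
X_X_
XX__
XXX_
gen 6: XX_X
__XX
XXX_
X_X_
XX__
XXX_

15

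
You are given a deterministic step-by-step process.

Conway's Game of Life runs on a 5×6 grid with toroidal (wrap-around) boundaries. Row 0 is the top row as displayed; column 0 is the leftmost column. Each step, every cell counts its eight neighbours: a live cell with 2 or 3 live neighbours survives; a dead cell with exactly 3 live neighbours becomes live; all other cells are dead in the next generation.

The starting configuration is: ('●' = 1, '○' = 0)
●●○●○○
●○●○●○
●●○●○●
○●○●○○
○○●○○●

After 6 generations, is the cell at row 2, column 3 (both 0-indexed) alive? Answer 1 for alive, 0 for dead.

0

gen 0: ●●○●○○
●○●○●○
●●○●○●
○●○●○○
○○●○○●
gen 1: ●○○●●○
○○○○●○
○○○●○●
○●○●○●
○○○●●○
gen 2: ○○○○○○
○○○○○○
●○●●○●
●○○●○●
●○○○○○
gen 3: ○○○○○○
○○○○○○
●●●●○●
○○●●○○
●○○○○●
gen 4: ○○○○○○
●●●○○○
●●○●●○
○○○●○○
○○○○○○
gen 5: ○●○○○○
●○●●○●
●○○●●●
○○●●●○
○○○○○○
gen 6: ●●●○○○
○○●●○○
●○○○○○
○○●○○○
○○●●○○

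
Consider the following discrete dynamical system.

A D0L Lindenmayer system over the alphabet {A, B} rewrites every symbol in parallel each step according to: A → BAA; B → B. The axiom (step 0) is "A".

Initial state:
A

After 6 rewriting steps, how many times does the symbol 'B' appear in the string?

63

step 0: A
step 1: BAA
step 2: BBAABAA
step 3: BBBAABAABBAABAA
step 4: BBBBAABAABBAABAABBBAABAABBAABAA
step 5: BBBBBAABAABBAABAABBBAABAABBAABAABBBBAABAABBAABAABBBAABAABBAABAA
step 6: BBBBBBAABAABBAABAABBBAABAABBAABAABBBBAABAABBAABAABBBAABAAB…AABAABBAABAABBBAABAABBAABAABBBBAABAABBAABAABBBAABAABBAABAA  (len 127)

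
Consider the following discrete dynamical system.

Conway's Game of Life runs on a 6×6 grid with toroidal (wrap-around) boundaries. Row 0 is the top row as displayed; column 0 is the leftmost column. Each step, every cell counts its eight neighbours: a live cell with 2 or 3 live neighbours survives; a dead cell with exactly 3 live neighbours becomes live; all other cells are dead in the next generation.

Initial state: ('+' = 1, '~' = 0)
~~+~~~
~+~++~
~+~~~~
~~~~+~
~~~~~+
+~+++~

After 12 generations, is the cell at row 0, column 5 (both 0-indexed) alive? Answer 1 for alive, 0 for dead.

[0] ~~+~~~
~+~++~
~+~~~~
~~~~+~
~~~~~+
+~+++~
[1] ~~~~~+
~+~+~~
~~+++~
~~~~~~
~~~~~+
~+++++
[2] ~+~~~+
~~~+~~
~~+++~
~~~++~
+~++~+
~~++~+
[3] +~~+~~
~~~+~~
~~+~~~
~+~~~~
++~~~+
~~~+~+
[4] ~~++~~
~~++~~
~~+~~~
~++~~~
~++~++
~++~~+
[5] ~~~~+~
~+~~~~
~~~~~~
+~~~~~
~~~~++
~~~~~+
[6] ~~~~~~
~~~~~~
~~~~~~
~~~~~+
+~~~++
~~~~~+
[7] ~~~~~~
~~~~~~
~~~~~~
+~~~++
+~~~+~
+~~~++
[8] ~~~~~+
~~~~~~
~~~~~+
+~~~+~
~+~+~~
+~~~+~
[9] ~~~~~+
~~~~~~
~~~~~+
+~~~++
++~++~
+~~~++
[10] +~~~++
~~~~~~
+~~~++
~+~+~~
~+~+~~
~+~+~~
[11] +~~~++
~~~~~~
+~~~++
~+~+~+
++~++~
~+~+~+
[12] +~~~++
~~~~~~
+~~~++
~+~+~~
~+~+~~
~+~+~~

1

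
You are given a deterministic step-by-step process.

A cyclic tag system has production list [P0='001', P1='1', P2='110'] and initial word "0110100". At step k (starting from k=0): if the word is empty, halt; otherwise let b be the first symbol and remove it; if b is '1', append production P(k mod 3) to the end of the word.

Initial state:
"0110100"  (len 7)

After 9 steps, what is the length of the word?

t=0: "0110100"  (len 7)
t=1: "110100"  (len 6)
t=2: "101001"  (len 6)
t=3: "01001110"  (len 8)
t=4: "1001110"  (len 7)
t=5: "0011101"  (len 7)
t=6: "011101"  (len 6)
t=7: "11101"  (len 5)
t=8: "11011"  (len 5)
t=9: "1011110"  (len 7)

7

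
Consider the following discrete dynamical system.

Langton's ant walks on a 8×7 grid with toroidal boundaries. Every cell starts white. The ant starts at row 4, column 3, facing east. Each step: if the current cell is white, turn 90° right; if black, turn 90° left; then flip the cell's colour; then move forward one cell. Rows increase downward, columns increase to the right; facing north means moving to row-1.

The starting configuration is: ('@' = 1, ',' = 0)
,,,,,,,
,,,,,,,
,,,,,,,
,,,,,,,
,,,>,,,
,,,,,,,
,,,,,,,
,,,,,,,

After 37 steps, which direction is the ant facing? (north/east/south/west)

k=0  ,,,,,,,
,,,,,,,
,,,,,,,
,,,,,,,
,,,>,,,
,,,,,,,
,,,,,,,
,,,,,,,
k=1  ,,,,,,,
,,,,,,,
,,,,,,,
,,,,,,,
,,,@,,,
,,,v,,,
,,,,,,,
,,,,,,,
k=2  ,,,,,,,
,,,,,,,
,,,,,,,
,,,,,,,
,,,@,,,
,,<@,,,
,,,,,,,
,,,,,,,
k=3  ,,,,,,,
,,,,,,,
,,,,,,,
,,,,,,,
,,^@,,,
,,@@,,,
,,,,,,,
,,,,,,,
k=4  ,,,,,,,
,,,,,,,
,,,,,,,
,,,,,,,
,,@>,,,
,,@@,,,
,,,,,,,
,,,,,,,
k=5  ,,,,,,,
,,,,,,,
,,,,,,,
,,,^,,,
,,@,,,,
,,@@,,,
,,,,,,,
,,,,,,,
k=6  ,,,,,,,
,,,,,,,
,,,,,,,
,,,@>,,
,,@,,,,
,,@@,,,
,,,,,,,
,,,,,,,
k=7  ,,,,,,,
,,,,,,,
,,,,,,,
,,,@@,,
,,@,v,,
,,@@,,,
,,,,,,,
,,,,,,,
k=8  ,,,,,,,
,,,,,,,
,,,,,,,
,,,@@,,
,,@<@,,
,,@@,,,
,,,,,,,
,,,,,,,
k=9  ,,,,,,,
,,,,,,,
,,,,,,,
,,,^@,,
,,@@@,,
,,@@,,,
,,,,,,,
,,,,,,,
k=10  ,,,,,,,
,,,,,,,
,,,,,,,
,,<,@,,
,,@@@,,
,,@@,,,
,,,,,,,
,,,,,,,
k=11  ,,,,,,,
,,,,,,,
,,^,,,,
,,@,@,,
,,@@@,,
,,@@,,,
,,,,,,,
,,,,,,,
k=12  ,,,,,,,
,,,,,,,
,,@>,,,
,,@,@,,
,,@@@,,
,,@@,,,
,,,,,,,
,,,,,,,
k=13  ,,,,,,,
,,,,,,,
,,@@,,,
,,@v@,,
,,@@@,,
,,@@,,,
,,,,,,,
,,,,,,,
k=14  ,,,,,,,
,,,,,,,
,,@@,,,
,,<@@,,
,,@@@,,
,,@@,,,
,,,,,,,
,,,,,,,
k=15  ,,,,,,,
,,,,,,,
,,@@,,,
,,,@@,,
,,v@@,,
,,@@,,,
,,,,,,,
,,,,,,,
k=16  ,,,,,,,
,,,,,,,
,,@@,,,
,,,@@,,
,,,>@,,
,,@@,,,
,,,,,,,
,,,,,,,
k=17  ,,,,,,,
,,,,,,,
,,@@,,,
,,,^@,,
,,,,@,,
,,@@,,,
,,,,,,,
,,,,,,,
k=18  ,,,,,,,
,,,,,,,
,,@@,,,
,,<,@,,
,,,,@,,
,,@@,,,
,,,,,,,
,,,,,,,
k=19  ,,,,,,,
,,,,,,,
,,^@,,,
,,@,@,,
,,,,@,,
,,@@,,,
,,,,,,,
,,,,,,,
k=20  ,,,,,,,
,,,,,,,
,<,@,,,
,,@,@,,
,,,,@,,
,,@@,,,
,,,,,,,
,,,,,,,
k=21  ,,,,,,,
,^,,,,,
,@,@,,,
,,@,@,,
,,,,@,,
,,@@,,,
,,,,,,,
,,,,,,,
k=22  ,,,,,,,
,@>,,,,
,@,@,,,
,,@,@,,
,,,,@,,
,,@@,,,
,,,,,,,
,,,,,,,
k=23  ,,,,,,,
,@@,,,,
,@v@,,,
,,@,@,,
,,,,@,,
,,@@,,,
,,,,,,,
,,,,,,,
k=24  ,,,,,,,
,@@,,,,
,<@@,,,
,,@,@,,
,,,,@,,
,,@@,,,
,,,,,,,
,,,,,,,
k=25  ,,,,,,,
,@@,,,,
,,@@,,,
,v@,@,,
,,,,@,,
,,@@,,,
,,,,,,,
,,,,,,,
k=26  ,,,,,,,
,@@,,,,
,,@@,,,
<@@,@,,
,,,,@,,
,,@@,,,
,,,,,,,
,,,,,,,
k=27  ,,,,,,,
,@@,,,,
^,@@,,,
@@@,@,,
,,,,@,,
,,@@,,,
,,,,,,,
,,,,,,,
k=28  ,,,,,,,
,@@,,,,
@>@@,,,
@@@,@,,
,,,,@,,
,,@@,,,
,,,,,,,
,,,,,,,
k=29  ,,,,,,,
,@@,,,,
@@@@,,,
@v@,@,,
,,,,@,,
,,@@,,,
,,,,,,,
,,,,,,,
k=30  ,,,,,,,
,@@,,,,
@@@@,,,
@,>,@,,
,,,,@,,
,,@@,,,
,,,,,,,
,,,,,,,
k=31  ,,,,,,,
,@@,,,,
@@^@,,,
@,,,@,,
,,,,@,,
,,@@,,,
,,,,,,,
,,,,,,,
k=32  ,,,,,,,
,@@,,,,
@<,@,,,
@,,,@,,
,,,,@,,
,,@@,,,
,,,,,,,
,,,,,,,
k=33  ,,,,,,,
,@@,,,,
@,,@,,,
@v,,@,,
,,,,@,,
,,@@,,,
,,,,,,,
,,,,,,,
k=34  ,,,,,,,
,@@,,,,
@,,@,,,
<@,,@,,
,,,,@,,
,,@@,,,
,,,,,,,
,,,,,,,
k=35  ,,,,,,,
,@@,,,,
@,,@,,,
,@,,@,,
v,,,@,,
,,@@,,,
,,,,,,,
,,,,,,,
k=36  ,,,,,,,
,@@,,,,
@,,@,,,
,@,,@,,
@,,,@,<
,,@@,,,
,,,,,,,
,,,,,,,
k=37  ,,,,,,,
,@@,,,,
@,,@,,,
,@,,@,^
@,,,@,@
,,@@,,,
,,,,,,,
,,,,,,,

north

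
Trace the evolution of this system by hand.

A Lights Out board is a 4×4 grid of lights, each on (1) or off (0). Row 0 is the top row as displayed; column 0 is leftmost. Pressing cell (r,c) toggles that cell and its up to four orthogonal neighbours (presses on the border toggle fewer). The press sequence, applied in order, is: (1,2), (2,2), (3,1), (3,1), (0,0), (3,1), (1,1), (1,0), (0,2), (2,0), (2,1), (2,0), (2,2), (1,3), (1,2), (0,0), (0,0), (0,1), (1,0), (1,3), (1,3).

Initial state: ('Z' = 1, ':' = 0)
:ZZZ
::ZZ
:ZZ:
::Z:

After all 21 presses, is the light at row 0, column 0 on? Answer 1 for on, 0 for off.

0

step 0: :ZZZ
::ZZ
:ZZ:
::Z:
step 1: :Z:Z
:Z::
:Z::
::Z:
step 2: :Z:Z
:ZZ:
::ZZ
::::
step 3: :Z:Z
:ZZ:
:ZZZ
ZZZ:
step 4: :Z:Z
:ZZ:
::ZZ
::::
step 5: Z::Z
ZZZ:
::ZZ
::::
step 6: Z::Z
ZZZ:
:ZZZ
ZZZ:
step 7: ZZ:Z
::::
::ZZ
ZZZ:
step 8: :Z:Z
ZZ::
Z:ZZ
ZZZ:
step 9: ::Z:
ZZZ:
Z:ZZ
ZZZ:
step 10: ::Z:
:ZZ:
:ZZZ
:ZZ:
step 11: ::Z:
::Z:
Z::Z
::Z:
step 12: ::Z:
Z:Z:
:Z:Z
Z:Z:
step 13: ::Z:
Z:::
::Z:
Z:::
step 14: ::ZZ
Z:ZZ
::ZZ
Z:::
step 15: :::Z
ZZ::
:::Z
Z:::
step 16: ZZ:Z
:Z::
:::Z
Z:::
step 17: :::Z
ZZ::
:::Z
Z:::
step 18: ZZZZ
Z:::
:::Z
Z:::
step 19: :ZZZ
:Z::
Z::Z
Z:::
step 20: :ZZ:
:ZZZ
Z:::
Z:::
step 21: :ZZZ
:Z::
Z::Z
Z:::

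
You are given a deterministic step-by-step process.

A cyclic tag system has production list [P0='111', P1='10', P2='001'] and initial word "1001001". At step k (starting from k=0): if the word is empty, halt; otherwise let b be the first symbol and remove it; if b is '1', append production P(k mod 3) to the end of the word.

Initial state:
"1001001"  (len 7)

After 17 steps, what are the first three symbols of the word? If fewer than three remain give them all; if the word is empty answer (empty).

000

gen 0: "1001001"  (len 7)
gen 1: "001001111"  (len 9)
gen 2: "01001111"  (len 8)
gen 3: "1001111"  (len 7)
gen 4: "001111111"  (len 9)
gen 5: "01111111"  (len 8)
gen 6: "1111111"  (len 7)
gen 7: "111111111"  (len 9)
gen 8: "1111111110"  (len 10)
gen 9: "111111110001"  (len 12)
gen 10: "11111110001111"  (len 14)
gen 11: "111111000111110"  (len 15)
gen 12: "11111000111110001"  (len 17)
gen 13: "1111000111110001111"  (len 19)
gen 14: "11100011111000111110"  (len 20)
gen 15: "1100011111000111110001"  (len 22)
gen 16: "100011111000111110001111"  (len 24)
gen 17: "0001111100011111000111110"  (len 25)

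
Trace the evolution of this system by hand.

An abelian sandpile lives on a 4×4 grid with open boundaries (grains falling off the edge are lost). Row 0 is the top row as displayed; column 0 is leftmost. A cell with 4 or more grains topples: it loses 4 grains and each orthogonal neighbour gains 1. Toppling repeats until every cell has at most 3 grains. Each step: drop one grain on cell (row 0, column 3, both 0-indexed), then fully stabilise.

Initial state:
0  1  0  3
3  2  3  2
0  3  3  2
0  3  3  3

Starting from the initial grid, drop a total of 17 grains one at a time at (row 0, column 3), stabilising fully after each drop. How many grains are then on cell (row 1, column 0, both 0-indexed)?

gen 0: 0  1  0  3
3  2  3  2
0  3  3  2
0  3  3  3
gen 1: 0  1  1  0
3  2  3  3
0  3  3  2
0  3  3  3
gen 2: 0  1  1  1
3  2  3  3
0  3  3  2
0  3  3  3
gen 3: 0  1  1  2
3  2  3  3
0  3  3  2
0  3  3  3
gen 4: 0  1  1  3
3  2  3  3
0  3  3  2
0  3  3  3
gen 5: 1  2  3  1
0  1  2  2
2  2  3  1
1  1  2  1
gen 6: 1  2  3  2
0  1  2  2
2  2  3  1
1  1  2  1
gen 7: 1  2  3  3
0  1  2  2
2  2  3  1
1  1  2  1
gen 8: 1  3  0  1
0  1  3  3
2  2  3  1
1  1  2  1
gen 9: 1  3  0  2
0  1  3  3
2  2  3  1
1  1  2  1
gen 10: 1  3  0  3
0  1  3  3
2  2  3  1
1  1  2  1
gen 11: 1  3  2  1
0  2  1  1
2  3  0  3
1  1  3  1
gen 12: 1  3  2  2
0  2  1  1
2  3  0  3
1  1  3  1
gen 13: 1  3  2  3
0  2  1  1
2  3  0  3
1  1  3  1
gen 14: 1  3  3  0
0  2  1  2
2  3  0  3
1  1  3  1
gen 15: 1  3  3  1
0  2  1  2
2  3  0  3
1  1  3  1
gen 16: 1  3  3  2
0  2  1  2
2  3  0  3
1  1  3  1
gen 17: 1  3  3  3
0  2  1  2
2  3  0  3
1  1  3  1

0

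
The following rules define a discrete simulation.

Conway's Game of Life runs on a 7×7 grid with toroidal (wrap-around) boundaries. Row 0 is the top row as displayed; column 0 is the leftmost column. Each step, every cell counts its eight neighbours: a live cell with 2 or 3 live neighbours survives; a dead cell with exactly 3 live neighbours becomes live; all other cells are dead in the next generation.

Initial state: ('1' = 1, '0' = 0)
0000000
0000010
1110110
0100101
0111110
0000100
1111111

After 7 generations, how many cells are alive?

gen 0: 0000000
0000010
1110110
0100101
0111110
0000100
1111111
gen 1: 1111000
0100111
1111100
0000001
1110000
0000000
1111111
gen 2: 0000000
0000011
0111100
0000001
1100000
0000110
0000111
gen 3: 0000100
0011110
1011101
0001000
1000011
1000100
0000101
gen 4: 0000000
0110001
0100001
0111000
1000111
1000100
0001100
gen 5: 0011000
0110000
0001000
0111100
1010111
1000000
0001100
gen 6: 0100100
0100000
0000100
1100001
1010111
1100000
0011100
gen 7: 0100100
0000000
0100000
0101100
0010010
1000000
1011100

13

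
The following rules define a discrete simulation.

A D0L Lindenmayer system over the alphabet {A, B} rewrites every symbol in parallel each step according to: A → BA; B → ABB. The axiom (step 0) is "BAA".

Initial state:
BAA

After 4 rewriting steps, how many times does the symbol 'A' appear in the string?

47

k=0  BAA
k=1  ABBBABA
k=2  BAABBABBABBBAABBBA
k=3  ABBBABAABBABBBAABBABBBAABBABBABBBABAABBABBABBBA
k=4  BAABBABBABBBAABBBABAABBABBBAABBABBABBBABAABBABBBAABBABBABB…ABBBAABBABBBAABBABBABBBAABBBABAABBABBBAABBABBBAABBABBABBBA  (len 123)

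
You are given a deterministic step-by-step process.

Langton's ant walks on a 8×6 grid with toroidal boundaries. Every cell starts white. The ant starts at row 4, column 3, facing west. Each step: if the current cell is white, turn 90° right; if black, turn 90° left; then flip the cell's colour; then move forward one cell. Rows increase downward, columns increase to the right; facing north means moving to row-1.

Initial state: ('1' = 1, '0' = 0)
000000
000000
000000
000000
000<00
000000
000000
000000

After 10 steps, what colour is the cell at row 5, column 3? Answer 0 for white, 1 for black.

0

k=0  000000
000000
000000
000000
000<00
000000
000000
000000
k=1  000000
000000
000000
000^00
000100
000000
000000
000000
k=2  000000
000000
000000
0001>0
000100
000000
000000
000000
k=3  000000
000000
000000
000110
0001v0
000000
000000
000000
k=4  000000
000000
000000
000110
000<10
000000
000000
000000
k=5  000000
000000
000000
000110
000010
000v00
000000
000000
k=6  000000
000000
000000
000110
000010
00<100
000000
000000
k=7  000000
000000
000000
000110
00^010
001100
000000
000000
k=8  000000
000000
000000
000110
001>10
001100
000000
000000
k=9  000000
000000
000000
000110
001110
001v00
000000
000000
k=10  000000
000000
000000
000110
001110
0010>0
000000
000000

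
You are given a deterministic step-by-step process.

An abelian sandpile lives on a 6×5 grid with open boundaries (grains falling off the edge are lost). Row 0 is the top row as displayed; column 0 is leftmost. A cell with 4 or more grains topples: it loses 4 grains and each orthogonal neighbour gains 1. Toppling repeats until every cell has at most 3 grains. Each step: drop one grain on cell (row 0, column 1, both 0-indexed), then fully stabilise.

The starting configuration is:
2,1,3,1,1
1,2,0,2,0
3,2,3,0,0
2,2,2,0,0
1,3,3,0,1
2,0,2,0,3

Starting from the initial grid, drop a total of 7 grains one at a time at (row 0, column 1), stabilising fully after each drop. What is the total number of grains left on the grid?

t=0: 2,1,3,1,1
1,2,0,2,0
3,2,3,0,0
2,2,2,0,0
1,3,3,0,1
2,0,2,0,3
t=1: 2,2,3,1,1
1,2,0,2,0
3,2,3,0,0
2,2,2,0,0
1,3,3,0,1
2,0,2,0,3
t=2: 2,3,3,1,1
1,2,0,2,0
3,2,3,0,0
2,2,2,0,0
1,3,3,0,1
2,0,2,0,3
t=3: 3,1,0,2,1
1,3,1,2,0
3,2,3,0,0
2,2,2,0,0
1,3,3,0,1
2,0,2,0,3
t=4: 3,2,0,2,1
1,3,1,2,0
3,2,3,0,0
2,2,2,0,0
1,3,3,0,1
2,0,2,0,3
t=5: 3,3,0,2,1
1,3,1,2,0
3,2,3,0,0
2,2,2,0,0
1,3,3,0,1
2,0,2,0,3
t=6: 0,2,1,2,1
3,0,2,2,0
3,3,3,0,0
2,2,2,0,0
1,3,3,0,1
2,0,2,0,3
t=7: 0,3,1,2,1
3,0,2,2,0
3,3,3,0,0
2,2,2,0,0
1,3,3,0,1
2,0,2,0,3

44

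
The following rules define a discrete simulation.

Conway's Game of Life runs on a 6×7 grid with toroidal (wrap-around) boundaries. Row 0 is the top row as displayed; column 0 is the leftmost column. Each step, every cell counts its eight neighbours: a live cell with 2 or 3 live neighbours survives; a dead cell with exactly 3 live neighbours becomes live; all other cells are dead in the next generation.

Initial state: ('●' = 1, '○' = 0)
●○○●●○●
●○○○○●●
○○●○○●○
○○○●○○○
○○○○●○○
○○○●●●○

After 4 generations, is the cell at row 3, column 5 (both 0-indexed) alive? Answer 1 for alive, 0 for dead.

[0] ●○○●●○●
●○○○○●●
○○●○○●○
○○○●○○○
○○○○●○○
○○○●●●○
[1] ●○○●○○○
●●○●○○○
○○○○●●○
○○○●●○○
○○○○○●○
○○○○○○●
[2] ●●●○○○●
●●●●○○●
○○●○○●○
○○○●○○○
○○○○●●○
○○○○○○●
[3] ○○○●○●○
○○○●○●○
●○○○●○●
○○○●○●○
○○○○●●○
○●○○○○●
[4] ○○●○○●●
○○○●○●○
○○○●○○●
○○○●○○○
○○○○●●●
○○○○○○●

0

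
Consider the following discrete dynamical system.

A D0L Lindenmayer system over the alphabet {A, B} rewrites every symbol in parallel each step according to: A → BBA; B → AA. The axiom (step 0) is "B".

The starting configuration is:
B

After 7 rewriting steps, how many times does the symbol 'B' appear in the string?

260

t=0: B
t=1: AA
t=2: BBABBA
t=3: AAAABBAAAAABBA
t=4: BBABBABBABBAAAAABBABBABBABBABBAAAAABBA
t=5: AAAABBAAAAABBAAAAABBAAAAABBABBABBABBABBAAAAABBAAAAABBAAAAABBAAAAABBAAAAABBABBABBABBABBAAAAABBA
t=6: BBABBABBABBAAAAABBABBABBABBABBAAAAABBABBABBABBABBAAAAABBAB…ABBAAAAABBAAAAABBAAAAABBAAAAABBAAAAABBABBABBABBABBAAAAABBA  (len 246)
t=7: AAAABBAAAAABBAAAAABBAAAAABBABBABBABBABBAAAAABBAAAAABBAAAAA…ABBAAAAABBAAAAABBAAAAABBAAAAABBAAAAABBABBABBABBABBAAAAABBA  (len 622)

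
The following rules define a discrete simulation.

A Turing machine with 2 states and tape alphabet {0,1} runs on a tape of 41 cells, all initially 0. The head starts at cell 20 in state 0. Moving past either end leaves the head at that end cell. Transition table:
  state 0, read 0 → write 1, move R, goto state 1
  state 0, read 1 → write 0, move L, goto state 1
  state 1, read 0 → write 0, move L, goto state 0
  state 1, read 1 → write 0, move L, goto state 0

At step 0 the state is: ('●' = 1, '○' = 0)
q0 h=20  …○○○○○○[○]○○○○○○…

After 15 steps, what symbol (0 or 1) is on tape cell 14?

0

gen 0: q0 h=20  …○○○○○○[○]○○○○○○…
gen 1: q1 h=21  …○○○○○●[○]○○○○○○…
gen 2: q0 h=20  …○○○○○○[●]○○○○○○…
gen 3: q1 h=19  …○○○○○○[○]○○○○○○…
gen 4: q0 h=18  …○○○○○○[○]○○○○○○…
gen 5: q1 h=19  …○○○○○●[○]○○○○○○…
gen 6: q0 h=18  …○○○○○○[●]○○○○○○…
gen 7: q1 h=17  …○○○○○○[○]○○○○○○…
gen 8: q0 h=16  …○○○○○○[○]○○○○○○…
gen 9: q1 h=17  …○○○○○●[○]○○○○○○…
gen 10: q0 h=16  …○○○○○○[●]○○○○○○…
gen 11: q1 h=15  …○○○○○○[○]○○○○○○…
gen 12: q0 h=14  …○○○○○○[○]○○○○○○…
gen 13: q1 h=15  …○○○○○●[○]○○○○○○…
gen 14: q0 h=14  …○○○○○○[●]○○○○○○…
gen 15: q1 h=13  …○○○○○○[○]○○○○○○…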